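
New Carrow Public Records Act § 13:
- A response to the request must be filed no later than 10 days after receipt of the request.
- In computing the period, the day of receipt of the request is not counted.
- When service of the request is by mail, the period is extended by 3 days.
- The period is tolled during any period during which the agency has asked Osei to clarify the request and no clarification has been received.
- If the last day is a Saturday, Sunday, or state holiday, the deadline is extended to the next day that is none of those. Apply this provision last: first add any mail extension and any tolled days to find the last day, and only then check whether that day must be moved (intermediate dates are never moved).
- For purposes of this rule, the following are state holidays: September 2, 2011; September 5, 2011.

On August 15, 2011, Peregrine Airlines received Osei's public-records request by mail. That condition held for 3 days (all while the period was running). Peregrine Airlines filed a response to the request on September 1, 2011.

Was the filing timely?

No

10 days after August 15, 2011 is August 25, 2011.
Service was by mail, adding 3 days: August 25, 2011 + 3 days = August 28, 2011.
Tolling adds 3 days: August 28, 2011 + 3 days = August 31, 2011.
August 31, 2011 is a Wednesday and not a state holiday, so no extension applies.
The deadline is August 31, 2011; the filing on September 1, 2011 is after that date.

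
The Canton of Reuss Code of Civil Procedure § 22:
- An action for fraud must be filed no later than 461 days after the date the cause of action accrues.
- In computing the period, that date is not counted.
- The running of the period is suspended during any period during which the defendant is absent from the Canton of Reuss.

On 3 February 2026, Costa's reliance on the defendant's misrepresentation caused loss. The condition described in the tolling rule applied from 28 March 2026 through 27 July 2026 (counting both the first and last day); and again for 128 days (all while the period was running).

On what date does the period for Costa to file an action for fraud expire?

January 15, 2028

461 days after 3 February 2026 is May 10, 2027.
From March 28, 2026 through July 27, 2026 inclusive is 122 days; tolling adds 122 days: May 10, 2027 + 122 days = September 9, 2027.
Tolling adds 128 days: September 9, 2027 + 128 days = January 15, 2028.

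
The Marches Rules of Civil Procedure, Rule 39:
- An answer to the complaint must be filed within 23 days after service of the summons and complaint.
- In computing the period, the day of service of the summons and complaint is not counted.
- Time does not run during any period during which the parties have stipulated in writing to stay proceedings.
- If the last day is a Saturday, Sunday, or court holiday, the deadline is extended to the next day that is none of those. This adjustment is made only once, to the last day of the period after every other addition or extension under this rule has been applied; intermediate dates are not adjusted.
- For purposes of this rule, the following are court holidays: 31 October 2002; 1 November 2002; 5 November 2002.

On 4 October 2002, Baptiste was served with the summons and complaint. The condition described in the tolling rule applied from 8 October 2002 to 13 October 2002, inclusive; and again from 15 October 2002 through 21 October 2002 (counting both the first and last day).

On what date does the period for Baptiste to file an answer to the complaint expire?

23 days after 4 October 2002 is October 27, 2002.
From October 8, 2002 through October 13, 2002 inclusive is 6 days; tolling adds 6 days: October 27, 2002 + 6 days = November 2, 2002.
From October 15, 2002 through October 21, 2002 inclusive is 7 days; tolling adds 7 days: November 2, 2002 + 7 days = November 9, 2002.
November 9, 2002 is Saturday; November 10, 2002 is Sunday. The next qualifying day is November 11, 2002.

November 11, 2002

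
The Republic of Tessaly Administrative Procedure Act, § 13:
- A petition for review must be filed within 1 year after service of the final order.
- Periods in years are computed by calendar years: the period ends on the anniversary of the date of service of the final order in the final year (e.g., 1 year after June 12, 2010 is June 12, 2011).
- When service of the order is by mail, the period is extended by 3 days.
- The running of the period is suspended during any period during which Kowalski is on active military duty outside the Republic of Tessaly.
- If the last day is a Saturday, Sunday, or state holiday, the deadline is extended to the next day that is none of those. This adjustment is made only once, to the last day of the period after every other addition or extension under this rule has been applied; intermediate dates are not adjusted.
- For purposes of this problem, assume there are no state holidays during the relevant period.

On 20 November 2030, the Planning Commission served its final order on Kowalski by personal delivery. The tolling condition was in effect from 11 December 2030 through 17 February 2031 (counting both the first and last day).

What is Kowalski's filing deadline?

1 year after 20 November 2030 is November 20, 2031.
Service was not by mail, so no mail extension applies.
From December 11, 2030 through February 17, 2031 inclusive is 69 days; tolling adds 69 days: November 20, 2031 + 69 days = January 28, 2032.
January 28, 2032 is a Wednesday and not a state holiday, so no extension applies.

January 28, 2032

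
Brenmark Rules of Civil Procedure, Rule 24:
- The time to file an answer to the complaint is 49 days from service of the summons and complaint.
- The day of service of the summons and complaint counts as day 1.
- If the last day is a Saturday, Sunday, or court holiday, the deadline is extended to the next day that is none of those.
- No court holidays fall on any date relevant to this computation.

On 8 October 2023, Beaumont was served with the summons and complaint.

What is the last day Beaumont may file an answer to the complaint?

November 27, 2023

Counting 8 October 2023 as day 1, day 49 is November 25, 2023.
November 25, 2023 is Saturday; November 26, 2023 is Sunday. The next qualifying day is November 27, 2023.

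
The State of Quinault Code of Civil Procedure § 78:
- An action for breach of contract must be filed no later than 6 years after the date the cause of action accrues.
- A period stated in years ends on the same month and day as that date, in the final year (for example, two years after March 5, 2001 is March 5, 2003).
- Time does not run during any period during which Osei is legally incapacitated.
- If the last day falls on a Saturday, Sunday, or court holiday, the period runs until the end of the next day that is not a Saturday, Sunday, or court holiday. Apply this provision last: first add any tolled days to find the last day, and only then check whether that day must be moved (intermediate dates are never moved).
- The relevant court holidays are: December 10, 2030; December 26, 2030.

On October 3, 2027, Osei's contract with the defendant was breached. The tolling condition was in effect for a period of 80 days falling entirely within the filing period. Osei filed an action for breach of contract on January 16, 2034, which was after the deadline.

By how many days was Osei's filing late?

6 years after October 3, 2027 is October 3, 2033.
Tolling adds 80 days: October 3, 2033 + 80 days = December 22, 2033.
December 22, 2033 is a Thursday and not a court holiday, so no extension applies.
The deadline is December 22, 2033; from December 22, 2033 to January 16, 2034 is 25 days.

25 days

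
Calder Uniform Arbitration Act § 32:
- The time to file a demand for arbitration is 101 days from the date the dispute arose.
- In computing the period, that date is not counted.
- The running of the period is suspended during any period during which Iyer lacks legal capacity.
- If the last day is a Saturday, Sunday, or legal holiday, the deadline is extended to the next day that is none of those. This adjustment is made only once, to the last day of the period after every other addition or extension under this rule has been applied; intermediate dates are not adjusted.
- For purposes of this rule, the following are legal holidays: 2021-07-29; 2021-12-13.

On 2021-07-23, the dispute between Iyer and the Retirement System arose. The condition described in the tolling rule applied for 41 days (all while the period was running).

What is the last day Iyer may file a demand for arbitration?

101 days after 2021-07-23 is November 1, 2021.
Tolling adds 41 days: November 1, 2021 + 41 days = December 12, 2021.
December 12, 2021 is Sunday; December 13, 2021 is a listed holiday. The next qualifying day is December 14, 2021.

December 14, 2021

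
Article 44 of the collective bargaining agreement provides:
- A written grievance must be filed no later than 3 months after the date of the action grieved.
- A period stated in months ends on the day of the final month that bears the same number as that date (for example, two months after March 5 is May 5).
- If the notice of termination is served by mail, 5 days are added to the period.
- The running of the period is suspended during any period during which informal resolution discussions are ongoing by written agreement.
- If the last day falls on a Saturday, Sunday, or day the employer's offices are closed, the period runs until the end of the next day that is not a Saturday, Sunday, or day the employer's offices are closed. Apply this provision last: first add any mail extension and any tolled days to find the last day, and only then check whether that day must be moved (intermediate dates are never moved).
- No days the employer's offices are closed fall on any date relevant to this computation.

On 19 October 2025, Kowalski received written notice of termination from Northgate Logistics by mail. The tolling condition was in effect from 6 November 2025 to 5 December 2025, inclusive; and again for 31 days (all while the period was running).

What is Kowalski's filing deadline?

March 26, 2026

3 months after 19 October 2025 is January 19, 2026.
Service was by mail, adding 5 days: January 19, 2026 + 5 days = January 24, 2026.
From November 6, 2025 through December 5, 2025 inclusive is 30 days; tolling adds 30 days: January 24, 2026 + 30 days = February 23, 2026.
Tolling adds 31 days: February 23, 2026 + 31 days = March 26, 2026.
March 26, 2026 is a Thursday and not a day the employer's offices are closed, so no extension applies.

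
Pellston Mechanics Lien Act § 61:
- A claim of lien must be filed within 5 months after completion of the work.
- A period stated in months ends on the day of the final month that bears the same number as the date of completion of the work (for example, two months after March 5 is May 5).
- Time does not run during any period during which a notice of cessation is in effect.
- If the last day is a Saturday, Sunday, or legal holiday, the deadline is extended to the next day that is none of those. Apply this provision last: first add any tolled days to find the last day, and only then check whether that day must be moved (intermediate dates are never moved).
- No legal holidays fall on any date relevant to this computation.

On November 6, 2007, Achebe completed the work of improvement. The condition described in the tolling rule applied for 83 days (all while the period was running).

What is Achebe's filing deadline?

5 months after November 6, 2007 is April 6, 2008.
Tolling adds 83 days: April 6, 2008 + 83 days = June 28, 2008.
June 28, 2008 is Saturday; June 29, 2008 is Sunday. The next qualifying day is June 30, 2008.

June 30, 2008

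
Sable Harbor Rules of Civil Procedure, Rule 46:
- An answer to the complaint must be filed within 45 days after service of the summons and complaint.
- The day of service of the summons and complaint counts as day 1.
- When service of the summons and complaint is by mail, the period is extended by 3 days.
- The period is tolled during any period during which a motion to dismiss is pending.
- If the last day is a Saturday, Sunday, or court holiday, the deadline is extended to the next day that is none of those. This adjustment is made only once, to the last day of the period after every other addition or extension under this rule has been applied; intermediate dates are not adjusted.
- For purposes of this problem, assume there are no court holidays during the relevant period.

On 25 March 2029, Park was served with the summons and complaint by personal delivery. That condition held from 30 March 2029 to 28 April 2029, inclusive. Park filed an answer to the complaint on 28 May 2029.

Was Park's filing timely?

Yes

Counting 25 March 2029 as day 1, day 45 is May 8, 2029.
Service was not by mail, so no mail extension applies.
From March 30, 2029 through April 28, 2029 inclusive is 30 days; tolling adds 30 days: May 8, 2029 + 30 days = June 7, 2029.
June 7, 2029 is a Thursday and not a court holiday, so no extension applies.
The deadline is June 7, 2029; the filing on May 28, 2029 is on or before that date.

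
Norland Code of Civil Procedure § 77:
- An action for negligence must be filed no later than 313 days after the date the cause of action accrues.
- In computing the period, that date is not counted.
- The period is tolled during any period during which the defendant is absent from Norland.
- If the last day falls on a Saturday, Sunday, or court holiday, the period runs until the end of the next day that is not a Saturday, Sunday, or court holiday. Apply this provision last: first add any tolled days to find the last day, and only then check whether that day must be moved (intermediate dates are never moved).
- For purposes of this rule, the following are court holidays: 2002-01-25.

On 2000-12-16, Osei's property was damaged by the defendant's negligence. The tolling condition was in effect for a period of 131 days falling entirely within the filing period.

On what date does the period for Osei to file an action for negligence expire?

March 5, 2002

313 days after 2000-12-16 is October 25, 2001.
Tolling adds 131 days: October 25, 2001 + 131 days = March 5, 2002.
March 5, 2002 is a Tuesday and not a court holiday, so no extension applies.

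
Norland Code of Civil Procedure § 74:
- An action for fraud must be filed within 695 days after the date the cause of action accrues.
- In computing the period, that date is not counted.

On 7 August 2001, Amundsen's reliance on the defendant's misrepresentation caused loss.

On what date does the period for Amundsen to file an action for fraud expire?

695 days after 7 August 2001 is July 3, 2003.

July 3, 2003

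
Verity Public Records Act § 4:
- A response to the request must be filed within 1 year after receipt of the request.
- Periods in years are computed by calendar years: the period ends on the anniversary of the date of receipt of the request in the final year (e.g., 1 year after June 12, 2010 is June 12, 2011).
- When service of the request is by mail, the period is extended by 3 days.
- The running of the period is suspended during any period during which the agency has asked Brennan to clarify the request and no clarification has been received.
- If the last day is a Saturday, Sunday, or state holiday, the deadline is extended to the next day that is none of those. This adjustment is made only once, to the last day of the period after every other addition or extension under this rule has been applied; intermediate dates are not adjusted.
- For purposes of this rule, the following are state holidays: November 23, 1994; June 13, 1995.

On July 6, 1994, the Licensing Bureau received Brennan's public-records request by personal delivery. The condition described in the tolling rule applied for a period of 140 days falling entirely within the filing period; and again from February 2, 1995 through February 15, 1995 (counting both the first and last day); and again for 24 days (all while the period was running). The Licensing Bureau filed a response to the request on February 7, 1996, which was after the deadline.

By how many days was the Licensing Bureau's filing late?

1 year after July 6, 1994 is July 6, 1995.
Service was not by mail, so no mail extension applies.
Tolling adds 140 days: July 6, 1995 + 140 days = November 23, 1995.
From February 2, 1995 through February 15, 1995 inclusive is 14 days; tolling adds 14 days: November 23, 1995 + 14 days = December 7, 1995.
Tolling adds 24 days: December 7, 1995 + 24 days = December 31, 1995.
December 31, 1995 is Sunday. The next qualifying day is January 1, 1996.
The deadline is January 1, 1996; from January 1, 1996 to February 7, 1996 is 37 days.

37 days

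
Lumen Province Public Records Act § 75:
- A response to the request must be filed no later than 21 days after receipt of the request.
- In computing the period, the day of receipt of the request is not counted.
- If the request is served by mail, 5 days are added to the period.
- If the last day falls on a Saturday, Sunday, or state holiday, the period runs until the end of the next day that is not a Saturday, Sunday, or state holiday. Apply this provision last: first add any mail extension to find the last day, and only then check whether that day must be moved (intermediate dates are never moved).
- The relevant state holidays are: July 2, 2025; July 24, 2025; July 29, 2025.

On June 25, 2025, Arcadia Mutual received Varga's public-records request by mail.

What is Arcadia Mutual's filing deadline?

July 21, 2025

21 days after June 25, 2025 is July 16, 2025.
Service was by mail, adding 5 days: July 16, 2025 + 5 days = July 21, 2025.
July 21, 2025 is a Monday and not a state holiday, so no extension applies.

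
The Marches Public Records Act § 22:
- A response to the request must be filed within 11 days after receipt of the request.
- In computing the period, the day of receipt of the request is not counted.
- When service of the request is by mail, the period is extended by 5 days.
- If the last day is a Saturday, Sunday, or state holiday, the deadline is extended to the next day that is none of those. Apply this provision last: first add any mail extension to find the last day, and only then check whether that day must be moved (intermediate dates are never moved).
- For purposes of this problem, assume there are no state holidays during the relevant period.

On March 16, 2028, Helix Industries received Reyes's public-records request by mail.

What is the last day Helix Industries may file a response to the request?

April 3, 2028

11 days after March 16, 2028 is March 27, 2028.
Service was by mail, adding 5 days: March 27, 2028 + 5 days = April 1, 2028.
April 1, 2028 is Saturday; April 2, 2028 is Sunday. The next qualifying day is April 3, 2028.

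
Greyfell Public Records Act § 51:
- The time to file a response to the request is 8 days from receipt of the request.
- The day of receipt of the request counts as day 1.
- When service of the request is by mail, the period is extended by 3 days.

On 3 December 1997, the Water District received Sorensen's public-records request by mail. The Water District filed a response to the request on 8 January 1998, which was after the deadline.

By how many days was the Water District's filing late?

Counting 3 December 1997 as day 1, day 8 is December 10, 1997.
Service was by mail, adding 3 days: December 10, 1997 + 3 days = December 13, 1997.
The deadline is December 13, 1997; from December 13, 1997 to January 8, 1998 is 26 days.

26 days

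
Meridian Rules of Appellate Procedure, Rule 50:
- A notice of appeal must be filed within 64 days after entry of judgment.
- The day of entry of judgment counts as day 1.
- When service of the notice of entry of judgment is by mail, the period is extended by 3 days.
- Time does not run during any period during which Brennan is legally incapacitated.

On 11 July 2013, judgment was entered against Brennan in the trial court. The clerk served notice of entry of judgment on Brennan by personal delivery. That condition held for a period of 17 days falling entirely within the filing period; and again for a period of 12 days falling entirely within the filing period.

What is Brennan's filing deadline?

October 11, 2013

Counting 11 July 2013 as day 1, day 64 is September 12, 2013.
Service was not by mail, so no mail extension applies.
Tolling adds 17 days: September 12, 2013 + 17 days = September 29, 2013.
Tolling adds 12 days: September 29, 2013 + 12 days = October 11, 2013.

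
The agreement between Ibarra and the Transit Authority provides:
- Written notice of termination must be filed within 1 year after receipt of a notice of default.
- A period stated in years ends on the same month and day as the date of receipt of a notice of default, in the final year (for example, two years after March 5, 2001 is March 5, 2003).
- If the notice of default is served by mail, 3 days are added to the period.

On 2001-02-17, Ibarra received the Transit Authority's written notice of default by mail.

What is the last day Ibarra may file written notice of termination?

February 20, 2002

1 year after 2001-02-17 is February 17, 2002.
Service was by mail, adding 3 days: February 17, 2002 + 3 days = February 20, 2002.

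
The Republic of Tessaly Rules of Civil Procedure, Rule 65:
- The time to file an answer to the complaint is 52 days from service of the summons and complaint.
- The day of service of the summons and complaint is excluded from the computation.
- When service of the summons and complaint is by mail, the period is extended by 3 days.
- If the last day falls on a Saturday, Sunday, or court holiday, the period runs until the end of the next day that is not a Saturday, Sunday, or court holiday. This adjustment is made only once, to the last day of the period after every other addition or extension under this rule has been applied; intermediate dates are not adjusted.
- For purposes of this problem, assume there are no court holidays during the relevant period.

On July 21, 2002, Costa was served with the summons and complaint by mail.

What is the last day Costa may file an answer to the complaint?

September 16, 2002

52 days after July 21, 2002 is September 11, 2002.
Service was by mail, adding 3 days: September 11, 2002 + 3 days = September 14, 2002.
September 14, 2002 is Saturday; September 15, 2002 is Sunday. The next qualifying day is September 16, 2002.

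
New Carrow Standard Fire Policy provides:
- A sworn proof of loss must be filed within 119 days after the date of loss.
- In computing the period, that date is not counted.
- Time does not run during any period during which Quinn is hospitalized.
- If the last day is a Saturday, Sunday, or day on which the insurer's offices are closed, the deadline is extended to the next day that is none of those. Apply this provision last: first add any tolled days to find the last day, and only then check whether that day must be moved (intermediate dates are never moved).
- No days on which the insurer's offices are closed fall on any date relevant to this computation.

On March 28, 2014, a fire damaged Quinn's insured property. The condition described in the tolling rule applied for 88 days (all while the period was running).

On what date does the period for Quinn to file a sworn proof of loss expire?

October 21, 2014

119 days after March 28, 2014 is July 25, 2014.
Tolling adds 88 days: July 25, 2014 + 88 days = October 21, 2014.
October 21, 2014 is a Tuesday and not a day on which the insurer's offices are closed, so no extension applies.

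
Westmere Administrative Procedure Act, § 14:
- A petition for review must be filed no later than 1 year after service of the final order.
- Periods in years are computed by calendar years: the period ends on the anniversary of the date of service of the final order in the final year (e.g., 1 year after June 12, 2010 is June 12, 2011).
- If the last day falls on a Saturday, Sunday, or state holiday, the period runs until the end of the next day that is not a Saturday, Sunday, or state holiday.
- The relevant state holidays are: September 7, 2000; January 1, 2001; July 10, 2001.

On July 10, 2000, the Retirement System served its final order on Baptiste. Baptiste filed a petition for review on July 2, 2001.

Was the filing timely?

Yes

1 year after July 10, 2000 is July 10, 2001.
July 10, 2001 is a listed holiday. The next qualifying day is July 11, 2001.
The deadline is July 11, 2001; the filing on July 2, 2001 is on or before that date.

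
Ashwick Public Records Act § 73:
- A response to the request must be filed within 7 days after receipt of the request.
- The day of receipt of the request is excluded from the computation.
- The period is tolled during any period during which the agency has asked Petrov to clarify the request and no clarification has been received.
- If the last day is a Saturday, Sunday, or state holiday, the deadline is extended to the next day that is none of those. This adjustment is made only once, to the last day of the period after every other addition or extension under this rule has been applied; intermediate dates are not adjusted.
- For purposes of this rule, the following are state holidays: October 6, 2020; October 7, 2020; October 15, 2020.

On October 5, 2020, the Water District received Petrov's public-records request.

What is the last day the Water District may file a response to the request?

October 12, 2020

7 days after October 5, 2020 is October 12, 2020.
October 12, 2020 is a Monday and not a state holiday, so no extension applies.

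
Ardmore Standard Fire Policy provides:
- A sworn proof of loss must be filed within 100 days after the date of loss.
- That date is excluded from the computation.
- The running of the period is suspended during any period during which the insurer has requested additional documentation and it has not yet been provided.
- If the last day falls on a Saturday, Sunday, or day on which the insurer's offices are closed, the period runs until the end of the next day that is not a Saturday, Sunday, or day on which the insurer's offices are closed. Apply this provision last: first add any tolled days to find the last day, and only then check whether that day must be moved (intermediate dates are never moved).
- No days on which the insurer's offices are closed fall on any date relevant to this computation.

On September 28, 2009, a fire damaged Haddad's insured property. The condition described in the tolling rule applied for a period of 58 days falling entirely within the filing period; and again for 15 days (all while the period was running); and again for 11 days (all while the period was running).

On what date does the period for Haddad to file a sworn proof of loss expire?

March 31, 2010

100 days after September 28, 2009 is January 6, 2010.
Tolling adds 58 days: January 6, 2010 + 58 days = March 5, 2010.
Tolling adds 15 days: March 5, 2010 + 15 days = March 20, 2010.
Tolling adds 11 days: March 20, 2010 + 11 days = March 31, 2010.
March 31, 2010 is a Wednesday and not a day on which the insurer's offices are closed, so no extension applies.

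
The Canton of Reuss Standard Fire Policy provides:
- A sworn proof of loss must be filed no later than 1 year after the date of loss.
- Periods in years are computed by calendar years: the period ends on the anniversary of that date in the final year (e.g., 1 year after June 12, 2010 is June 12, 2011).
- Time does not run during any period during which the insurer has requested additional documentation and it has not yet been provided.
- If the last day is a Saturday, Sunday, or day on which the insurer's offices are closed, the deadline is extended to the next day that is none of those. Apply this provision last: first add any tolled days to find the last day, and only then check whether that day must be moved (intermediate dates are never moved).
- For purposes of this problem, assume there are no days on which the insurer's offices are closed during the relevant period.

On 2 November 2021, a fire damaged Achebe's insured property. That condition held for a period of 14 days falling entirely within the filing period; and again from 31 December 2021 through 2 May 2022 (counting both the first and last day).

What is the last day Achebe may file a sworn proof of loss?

March 20, 2023

1 year after 2 November 2021 is November 2, 2022.
Tolling adds 14 days: November 2, 2022 + 14 days = November 16, 2022.
From December 31, 2021 through May 2, 2022 inclusive is 123 days; tolling adds 123 days: November 16, 2022 + 123 days = March 19, 2023.
March 19, 2023 is Sunday. The next qualifying day is March 20, 2023.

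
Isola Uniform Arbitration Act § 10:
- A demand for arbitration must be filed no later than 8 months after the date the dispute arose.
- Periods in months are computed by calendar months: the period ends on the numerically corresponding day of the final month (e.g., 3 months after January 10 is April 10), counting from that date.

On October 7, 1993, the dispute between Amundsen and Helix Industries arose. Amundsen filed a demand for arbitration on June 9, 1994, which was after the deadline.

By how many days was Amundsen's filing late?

2 days

8 months after October 7, 1993 is June 7, 1994.
The deadline is June 7, 1994; from June 7, 1994 to June 9, 1994 is 2 days.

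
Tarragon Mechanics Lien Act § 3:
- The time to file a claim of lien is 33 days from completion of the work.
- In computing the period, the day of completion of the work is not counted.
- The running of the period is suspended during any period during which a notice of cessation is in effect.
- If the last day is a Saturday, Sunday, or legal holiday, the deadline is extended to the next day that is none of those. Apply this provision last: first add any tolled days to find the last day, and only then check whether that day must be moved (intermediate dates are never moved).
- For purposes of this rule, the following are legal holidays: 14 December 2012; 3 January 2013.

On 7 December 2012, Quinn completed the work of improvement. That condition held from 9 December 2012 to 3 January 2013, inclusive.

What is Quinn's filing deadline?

33 days after 7 December 2012 is January 9, 2013.
From December 9, 2012 through January 3, 2013 inclusive is 26 days; tolling adds 26 days: January 9, 2013 + 26 days = February 4, 2013.
February 4, 2013 is a Monday and not a legal holiday, so no extension applies.

February 4, 2013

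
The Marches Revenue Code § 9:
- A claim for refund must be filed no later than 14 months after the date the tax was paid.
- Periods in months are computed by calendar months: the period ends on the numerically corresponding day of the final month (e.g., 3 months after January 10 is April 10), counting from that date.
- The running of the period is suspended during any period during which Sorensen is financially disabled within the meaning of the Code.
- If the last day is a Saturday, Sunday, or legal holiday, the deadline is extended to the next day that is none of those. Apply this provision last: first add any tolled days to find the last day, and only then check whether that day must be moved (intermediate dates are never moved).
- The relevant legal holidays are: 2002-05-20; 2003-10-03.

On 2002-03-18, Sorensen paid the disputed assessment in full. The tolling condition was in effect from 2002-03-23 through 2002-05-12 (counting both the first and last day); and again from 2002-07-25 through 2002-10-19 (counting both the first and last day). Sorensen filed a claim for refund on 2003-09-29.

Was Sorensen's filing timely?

14 months after 2002-03-18 is May 18, 2003.
From March 23, 2002 through May 12, 2002 inclusive is 51 days; tolling adds 51 days: May 18, 2003 + 51 days = July 8, 2003.
From July 25, 2002 through October 19, 2002 inclusive is 87 days; tolling adds 87 days: July 8, 2003 + 87 days = October 3, 2003.
October 3, 2003 is a listed holiday; October 4, 2003 is Saturday; October 5, 2003 is Sunday. The next qualifying day is October 6, 2003.
The deadline is October 6, 2003; the filing on September 29, 2003 is on or before that date.

Yes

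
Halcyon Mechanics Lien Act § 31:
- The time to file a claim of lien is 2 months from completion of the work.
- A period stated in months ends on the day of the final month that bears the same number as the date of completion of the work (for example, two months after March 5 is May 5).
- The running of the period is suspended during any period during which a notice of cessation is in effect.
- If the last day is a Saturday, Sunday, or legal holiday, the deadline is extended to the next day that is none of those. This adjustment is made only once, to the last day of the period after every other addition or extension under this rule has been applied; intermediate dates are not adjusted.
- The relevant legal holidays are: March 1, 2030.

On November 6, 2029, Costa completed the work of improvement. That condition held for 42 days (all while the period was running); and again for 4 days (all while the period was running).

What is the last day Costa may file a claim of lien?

February 21, 2030

2 months after November 6, 2029 is January 6, 2030.
Tolling adds 42 days: January 6, 2030 + 42 days = February 17, 2030.
Tolling adds 4 days: February 17, 2030 + 4 days = February 21, 2030.
February 21, 2030 is a Thursday and not a legal holiday, so no extension applies.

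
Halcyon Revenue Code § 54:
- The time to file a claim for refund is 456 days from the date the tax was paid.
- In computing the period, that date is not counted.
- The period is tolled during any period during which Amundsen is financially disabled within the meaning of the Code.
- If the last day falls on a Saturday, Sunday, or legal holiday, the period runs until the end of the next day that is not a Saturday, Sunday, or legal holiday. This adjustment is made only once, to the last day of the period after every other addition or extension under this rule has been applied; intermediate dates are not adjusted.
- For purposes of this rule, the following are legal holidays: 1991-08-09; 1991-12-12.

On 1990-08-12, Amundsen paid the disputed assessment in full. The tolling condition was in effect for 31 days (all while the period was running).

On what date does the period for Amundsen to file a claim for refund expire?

December 13, 1991

456 days after 1990-08-12 is November 11, 1991.
Tolling adds 31 days: November 11, 1991 + 31 days = December 12, 1991.
December 12, 1991 is a listed holiday. The next qualifying day is December 13, 1991.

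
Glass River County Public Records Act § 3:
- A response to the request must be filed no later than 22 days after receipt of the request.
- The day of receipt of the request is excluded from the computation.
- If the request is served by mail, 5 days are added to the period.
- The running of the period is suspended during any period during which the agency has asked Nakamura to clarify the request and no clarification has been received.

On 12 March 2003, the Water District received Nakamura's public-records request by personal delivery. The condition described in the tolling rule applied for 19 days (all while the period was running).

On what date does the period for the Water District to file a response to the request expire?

April 22, 2003

22 days after 12 March 2003 is April 3, 2003.
Service was not by mail, so no mail extension applies.
Tolling adds 19 days: April 3, 2003 + 19 days = April 22, 2003.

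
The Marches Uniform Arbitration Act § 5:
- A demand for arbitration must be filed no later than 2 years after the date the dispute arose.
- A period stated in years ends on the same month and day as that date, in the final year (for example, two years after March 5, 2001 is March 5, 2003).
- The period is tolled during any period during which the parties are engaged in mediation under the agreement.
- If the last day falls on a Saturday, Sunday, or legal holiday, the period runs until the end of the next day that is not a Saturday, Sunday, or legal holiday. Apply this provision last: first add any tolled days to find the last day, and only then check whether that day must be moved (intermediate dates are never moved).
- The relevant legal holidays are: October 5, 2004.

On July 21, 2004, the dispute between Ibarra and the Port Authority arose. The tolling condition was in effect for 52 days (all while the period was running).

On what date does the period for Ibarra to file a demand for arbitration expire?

September 11, 2006

2 years after July 21, 2004 is July 21, 2006.
Tolling adds 52 days: July 21, 2006 + 52 days = September 11, 2006.
September 11, 2006 is a Monday and not a legal holiday, so no extension applies.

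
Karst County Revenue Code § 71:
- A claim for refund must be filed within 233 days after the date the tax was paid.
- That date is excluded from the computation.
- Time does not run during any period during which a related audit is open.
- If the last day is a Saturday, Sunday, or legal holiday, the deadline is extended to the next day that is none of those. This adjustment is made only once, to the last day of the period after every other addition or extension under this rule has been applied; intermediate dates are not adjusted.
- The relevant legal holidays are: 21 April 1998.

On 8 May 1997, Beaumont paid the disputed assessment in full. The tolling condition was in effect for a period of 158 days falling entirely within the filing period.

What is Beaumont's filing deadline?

233 days after 8 May 1997 is December 27, 1997.
Tolling adds 158 days: December 27, 1997 + 158 days = June 3, 1998.
June 3, 1998 is a Wednesday and not a legal holiday, so no extension applies.

June 3, 1998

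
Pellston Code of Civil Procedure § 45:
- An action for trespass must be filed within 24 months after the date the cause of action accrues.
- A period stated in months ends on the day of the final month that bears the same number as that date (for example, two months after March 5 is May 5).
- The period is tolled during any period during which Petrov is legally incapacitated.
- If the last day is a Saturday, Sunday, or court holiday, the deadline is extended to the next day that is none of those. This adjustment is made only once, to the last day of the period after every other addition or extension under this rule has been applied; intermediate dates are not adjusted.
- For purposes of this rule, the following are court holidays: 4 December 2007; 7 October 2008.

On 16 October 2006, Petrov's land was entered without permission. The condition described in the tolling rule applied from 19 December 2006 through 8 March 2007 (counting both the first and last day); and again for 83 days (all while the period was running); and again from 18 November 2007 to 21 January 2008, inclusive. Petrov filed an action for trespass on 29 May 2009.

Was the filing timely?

24 months after 16 October 2006 is October 16, 2008.
From December 19, 2006 through March 8, 2007 inclusive is 80 days; tolling adds 80 days: October 16, 2008 + 80 days = January 4, 2009.
Tolling adds 83 days: January 4, 2009 + 83 days = March 28, 2009.
From November 18, 2007 through January 21, 2008 inclusive is 65 days; tolling adds 65 days: March 28, 2009 + 65 days = June 1, 2009.
June 1, 2009 is a Monday and not a court holiday, so no extension applies.
The deadline is June 1, 2009; the filing on May 29, 2009 is on or before that date.

Yes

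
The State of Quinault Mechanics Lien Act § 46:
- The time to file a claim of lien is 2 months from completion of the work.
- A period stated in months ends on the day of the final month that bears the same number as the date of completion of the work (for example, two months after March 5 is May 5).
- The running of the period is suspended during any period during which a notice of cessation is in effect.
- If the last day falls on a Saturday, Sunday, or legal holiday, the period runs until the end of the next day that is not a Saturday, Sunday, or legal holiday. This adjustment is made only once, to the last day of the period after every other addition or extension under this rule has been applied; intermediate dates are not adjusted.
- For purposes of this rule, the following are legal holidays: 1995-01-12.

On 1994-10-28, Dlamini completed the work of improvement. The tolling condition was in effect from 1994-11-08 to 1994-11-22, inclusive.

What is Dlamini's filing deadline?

2 months after 1994-10-28 is December 28, 1994.
From November 8, 1994 through November 22, 1994 inclusive is 15 days; tolling adds 15 days: December 28, 1994 + 15 days = January 12, 1995.
January 12, 1995 is a listed holiday. The next qualifying day is January 13, 1995.

January 13, 1995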